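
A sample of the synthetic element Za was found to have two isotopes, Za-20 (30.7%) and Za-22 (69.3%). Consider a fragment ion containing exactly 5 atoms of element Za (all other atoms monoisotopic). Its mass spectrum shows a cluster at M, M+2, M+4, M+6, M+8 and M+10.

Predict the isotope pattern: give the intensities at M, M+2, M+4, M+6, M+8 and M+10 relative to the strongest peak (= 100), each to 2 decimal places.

Each Za atom is independently Za-20 (p = 0.307) or Za-22 (q = 0.693); the cluster is the binomial expansion (p + q)^5.
P(M) = 0.307^5 = 0.002727
P(M+2) = 5 × 0.307^4 × 0.693^1 = 0.030779
P(M+4) = 10 × 0.307^3 × 0.693^2 = 0.138957
P(M+6) = 10 × 0.307^2 × 0.693^3 = 0.313673
P(M+8) = 5 × 0.307^1 × 0.693^4 = 0.354031
P(M+10) = 0.693^5 = 0.159833
The M+8 peak is largest (0.354031); scaling to 100 gives 0.77 : 8.69 : 39.25 : 88.60 : 100.00 : 45.15.

0.77 : 8.69 : 39.25 : 88.60 : 100.00 : 45.15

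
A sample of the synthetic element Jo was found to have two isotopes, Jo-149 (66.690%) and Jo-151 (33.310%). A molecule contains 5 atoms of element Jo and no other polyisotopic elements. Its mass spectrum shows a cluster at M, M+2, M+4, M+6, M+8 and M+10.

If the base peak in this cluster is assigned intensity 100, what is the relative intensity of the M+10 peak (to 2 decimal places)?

Term probabilities: M 0.1319, M+2 0.3294, M+4 0.3291, M+6 0.1644, M+8 0.0411, M+10 0.0041. Base peak = M+2.
P(M+2) = C(5,1) × 0.66690^4 × 0.33310^1 = 5 × 0.19780755 × 0.3331 = 0.329448 (base)
P(M+10) = C(5,5) × 0.66690^0 × 0.33310^5 = 1 × 1.0000 × 0.00410084 = 0.004101
Relative intensity = 0.004101 / 0.329448 × 100 = 1.24

1.24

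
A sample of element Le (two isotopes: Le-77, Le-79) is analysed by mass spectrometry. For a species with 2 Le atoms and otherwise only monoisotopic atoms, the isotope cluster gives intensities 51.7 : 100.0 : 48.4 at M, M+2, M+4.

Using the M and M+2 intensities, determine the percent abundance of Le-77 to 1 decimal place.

50.8%

If p is the fraction of Le that is Le-77, then I(M+2)/I(M) = [C(2,1)·p^1·(1−p)] / p^2 = 2·(1−p)/p = 100.0/51.7 = 1.9342
(1−p)/p = 1.9342/2 = 0.9671  ⇒  p = 1/(1 + 0.9671) = 0.5084
Le-77: 50.8%, Le-79: 49.2%.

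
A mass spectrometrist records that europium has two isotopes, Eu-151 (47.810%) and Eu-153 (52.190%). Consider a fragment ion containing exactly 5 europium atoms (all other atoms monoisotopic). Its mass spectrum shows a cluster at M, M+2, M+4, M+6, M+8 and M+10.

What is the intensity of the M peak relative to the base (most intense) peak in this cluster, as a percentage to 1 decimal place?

Term probabilities: M 0.0250, M+2 0.1363, M+4 0.2977, M+6 0.3249, M+8 0.1774, M+10 0.0387. Base peak = M+6.
P(M+6) = C(5,3) × 0.47810^2 × 0.52190^3 = 10 × 0.22857961 × 0.14215492 = 0.324937 (base)
P(M) = C(5,0) × 0.47810^5 × 0.52190^0 = 1 × 0.02498007 × 1.0000 = 0.024980
Relative intensity = 0.024980 / 0.324937 × 100 = 7.7

7.7%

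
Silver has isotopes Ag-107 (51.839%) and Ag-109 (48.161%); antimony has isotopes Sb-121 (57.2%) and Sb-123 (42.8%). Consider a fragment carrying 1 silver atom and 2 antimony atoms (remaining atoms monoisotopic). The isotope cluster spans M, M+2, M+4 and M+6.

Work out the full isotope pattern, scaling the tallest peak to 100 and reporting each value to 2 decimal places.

41.23 : 100.00 : 80.40 : 21.44

Silver pattern (n=1): 0.51839 : 0.48161
Antimony pattern (n=2): 0.327184 : 0.489632 : 0.183184
Convolve the two distributions (both contribute in 2-u steps):
  M: 0.51839×0.327184 = 0.169609
  M+2: 0.51839×0.489632 + 0.48161×0.327184 = 0.411395
  M+4: 0.51839×0.183184 + 0.48161×0.489632 = 0.330772
  M+6: 0.48161×0.183184 = 0.088223
Scale to base peak (0.411395) = 100: 41.23 : 100.00 : 80.40 : 21.44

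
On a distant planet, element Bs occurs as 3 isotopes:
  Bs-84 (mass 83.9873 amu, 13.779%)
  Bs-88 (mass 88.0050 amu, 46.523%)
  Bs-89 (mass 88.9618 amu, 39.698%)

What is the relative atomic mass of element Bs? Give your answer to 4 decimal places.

87.8312 amu

Ar = Σ fᵢ·mᵢ = 0.13779 × 83.9873 + 0.46523 × 88.0050 + 0.39698 × 88.9618
= 11.57261 + 40.94257 + 35.31606 = 87.83124 amu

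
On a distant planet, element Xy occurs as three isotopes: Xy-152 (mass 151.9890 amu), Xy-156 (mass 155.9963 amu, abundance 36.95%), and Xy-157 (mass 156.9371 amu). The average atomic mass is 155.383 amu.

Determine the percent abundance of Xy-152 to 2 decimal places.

Let x and y be the fractions of Xy-152 and Xy-157. Then x + y = 1 − 0.3695 = 0.6305 and 151.9890x + 156.9371y = 155.383 − 0.3695×155.9963 = 97.74236715.
Substituting: 151.9890x + 156.9371(0.6305 − x) = 97.74236715
(151.9890 − 156.9371)x = -1.2064744  ⇒  x = 0.24383, y = 0.38667
Xy-152: 24.38%, Xy-157: 38.67%.

24.38%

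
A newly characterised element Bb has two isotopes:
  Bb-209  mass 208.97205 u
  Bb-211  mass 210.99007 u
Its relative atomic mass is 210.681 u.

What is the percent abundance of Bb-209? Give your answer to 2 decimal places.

15.32%

Writing the weighted mean with unknown fraction x of Bb-209:
208.97205·x + 210.99007·(1 − x) = 210.681
(208.97205 − 210.99007)·x = 210.681 − 210.99007
x = -0.30907 / -2.01802 = 0.15316 → 15.32% Bb-209, 84.68% Bb-211.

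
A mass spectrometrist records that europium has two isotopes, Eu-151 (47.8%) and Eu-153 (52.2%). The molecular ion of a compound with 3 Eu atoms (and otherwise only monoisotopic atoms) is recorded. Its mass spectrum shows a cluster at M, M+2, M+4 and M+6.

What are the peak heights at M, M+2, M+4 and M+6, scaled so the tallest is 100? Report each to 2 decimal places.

Each Eu atom is independently Eu-151 (p = 0.478) or Eu-153 (q = 0.522); the cluster is the binomial expansion (p + q)^3.
P(M) = 0.478^3 = 0.109215
P(M+2) = 3 × 0.478^2 × 0.522^1 = 0.357806
P(M+4) = 3 × 0.478^1 × 0.522^2 = 0.390742
P(M+6) = 0.522^3 = 0.142237
The M+4 peak is largest (0.390742); scaling to 100 gives 27.95 : 91.57 : 100.00 : 36.40.

27.95 : 91.57 : 100.00 : 36.40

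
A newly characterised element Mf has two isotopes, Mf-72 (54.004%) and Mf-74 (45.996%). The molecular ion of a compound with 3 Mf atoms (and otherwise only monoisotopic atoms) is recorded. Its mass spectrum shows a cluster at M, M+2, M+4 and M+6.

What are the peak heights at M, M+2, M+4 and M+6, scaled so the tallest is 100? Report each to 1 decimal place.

The 3 Mf atoms are independent, so intensities follow the terms of (0.54004 + 0.45996)^3.
P(M) = 0.54004^3 = 0.157499
P(M+2) = 3 × 0.54004^2 × 0.45996^1 = 0.402433
P(M+4) = 3 × 0.54004^1 × 0.45996^2 = 0.342758
P(M+6) = 0.45996^3 = 0.097311
The M+2 peak is largest (0.402433); scaling to 100 gives 39.1 : 100.0 : 85.2 : 24.2.

39.1 : 100.0 : 85.2 : 24.2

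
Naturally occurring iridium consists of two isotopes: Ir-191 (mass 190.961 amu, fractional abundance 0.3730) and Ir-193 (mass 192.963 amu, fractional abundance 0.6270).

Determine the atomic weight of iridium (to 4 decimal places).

The abundance-weighted mean is 0.3730 × 190.961 + 0.6270 × 192.963
= 71.22845 + 120.98780 = 192.21625 amu

192.2163 amu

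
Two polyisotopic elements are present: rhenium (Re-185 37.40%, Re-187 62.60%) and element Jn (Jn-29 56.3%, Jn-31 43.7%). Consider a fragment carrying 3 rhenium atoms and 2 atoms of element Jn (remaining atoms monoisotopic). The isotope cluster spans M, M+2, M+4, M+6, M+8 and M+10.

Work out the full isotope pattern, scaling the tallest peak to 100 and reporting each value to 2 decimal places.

Rhenium pattern (n=3): 0.05231362 : 0.26268713 : 0.43968487 : 0.24531438
Element Jn pattern (n=2): 0.316969 : 0.492062 : 0.190969
Convolve the two distributions (both contribute in 2-u steps):
  M: 0.05231362×0.316969 = 0.016582
  M+2: 0.05231362×0.492062 + 0.26268713×0.316969 = 0.109005
  M+4: 0.05231362×0.190969 + 0.26268713×0.492062 + 0.43968487×0.316969 = 0.278615
  M+6: 0.26268713×0.190969 + 0.43968487×0.492062 + 0.24531438×0.316969 = 0.344274
  M+8: 0.43968487×0.190969 + 0.24531438×0.492062 = 0.204676
  M+10: 0.24531438×0.190969 = 0.046847
Scale to base peak (0.344274) = 100: 4.82 : 31.66 : 80.93 : 100.00 : 59.45 : 13.61

4.82 : 31.66 : 80.93 : 100.00 : 59.45 : 13.61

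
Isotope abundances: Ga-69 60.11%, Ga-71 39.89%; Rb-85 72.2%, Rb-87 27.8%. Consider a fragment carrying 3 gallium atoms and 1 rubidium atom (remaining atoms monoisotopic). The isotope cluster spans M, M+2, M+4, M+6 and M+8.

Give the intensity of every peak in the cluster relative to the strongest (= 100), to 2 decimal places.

42.09 : 100.00 : 87.87 : 33.71 : 4.74

Gallium pattern (n=3): 0.21719018 : 0.43239309 : 0.28694328 : 0.06347345
Rubidium pattern (n=1): 0.7220 : 0.2780
Convolve the two distributions (both contribute in 2-u steps):
  M: 0.21719018×0.7220 = 0.156811
  M+2: 0.21719018×0.2780 + 0.43239309×0.7220 = 0.372567
  M+4: 0.43239309×0.2780 + 0.28694328×0.7220 = 0.327378
  M+6: 0.28694328×0.2780 + 0.06347345×0.7220 = 0.125598
  M+8: 0.06347345×0.2780 = 0.017646
Scale to base peak (0.372567) = 100: 42.09 : 100.00 : 87.87 : 33.71 : 4.74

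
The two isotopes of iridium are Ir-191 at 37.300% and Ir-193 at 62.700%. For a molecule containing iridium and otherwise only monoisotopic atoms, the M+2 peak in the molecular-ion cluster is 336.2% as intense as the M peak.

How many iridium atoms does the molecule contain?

2

For n independent Ir atoms, I(M+2)/I(M) = n · (abundance Ir-193) / (abundance Ir-191) = n · 0.62700/0.37300.
n = 3.362 × 0.37300/0.62700 = 2.00 ≈ 2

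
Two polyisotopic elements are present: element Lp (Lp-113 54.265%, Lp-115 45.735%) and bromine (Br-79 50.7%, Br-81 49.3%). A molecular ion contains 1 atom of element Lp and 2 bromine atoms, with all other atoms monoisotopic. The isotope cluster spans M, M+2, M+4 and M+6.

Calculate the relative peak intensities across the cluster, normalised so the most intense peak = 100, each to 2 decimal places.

35.87 : 100.00 : 92.72 : 28.59

Element Lp pattern (n=1): 0.54265 : 0.45735
Bromine pattern (n=2): 0.257049 : 0.499902 : 0.243049
Convolve the two distributions (both contribute in 2-u steps):
  M: 0.54265×0.257049 = 0.139488
  M+2: 0.54265×0.499902 + 0.45735×0.257049 = 0.388833
  M+4: 0.54265×0.243049 + 0.45735×0.499902 = 0.360521
  M+6: 0.45735×0.243049 = 0.111158
Scale to base peak (0.388833) = 100: 35.87 : 100.00 : 92.72 : 28.59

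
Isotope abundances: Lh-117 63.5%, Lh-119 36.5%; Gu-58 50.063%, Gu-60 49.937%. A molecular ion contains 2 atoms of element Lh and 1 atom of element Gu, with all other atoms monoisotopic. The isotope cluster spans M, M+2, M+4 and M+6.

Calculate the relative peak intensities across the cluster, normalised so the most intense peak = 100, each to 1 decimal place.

46.6 : 100.0 : 68.8 : 15.3

Element Lh pattern (n=2): 0.403225 : 0.46355 : 0.133225
Element Gu pattern (n=1): 0.50063 : 0.49937
Convolve the two distributions (both contribute in 2-u steps):
  M: 0.403225×0.50063 = 0.201867
  M+2: 0.403225×0.49937 + 0.46355×0.50063 = 0.433426
  M+4: 0.46355×0.49937 + 0.133225×0.50063 = 0.298179
  M+6: 0.133225×0.49937 = 0.066529
Scale to base peak (0.433426) = 100: 46.6 : 100.0 : 68.8 : 15.3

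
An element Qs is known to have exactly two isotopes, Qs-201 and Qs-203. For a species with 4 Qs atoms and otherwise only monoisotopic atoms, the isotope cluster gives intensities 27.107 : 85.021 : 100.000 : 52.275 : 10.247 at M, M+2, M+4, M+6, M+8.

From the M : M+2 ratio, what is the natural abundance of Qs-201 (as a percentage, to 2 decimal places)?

56.05%

Let p = fractional abundance of Qs-201. I(M+2)/I(M) = [C(4,1)·p^3·(1−p)] / p^4 = 4·(1−p)/p = 85.021/27.107 = 3.1365
(1−p)/p = 3.1365/4 = 0.7841  ⇒  p = 1/(1 + 0.7841) = 0.5605
Qs-201: 56.05%, Qs-203: 43.95%.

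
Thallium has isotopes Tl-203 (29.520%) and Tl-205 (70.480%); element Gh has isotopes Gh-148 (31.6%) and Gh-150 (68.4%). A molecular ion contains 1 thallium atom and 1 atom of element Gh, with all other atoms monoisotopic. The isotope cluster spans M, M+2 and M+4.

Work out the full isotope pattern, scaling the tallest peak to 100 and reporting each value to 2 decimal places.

19.35 : 88.08 : 100.00

Thallium pattern (n=1): 0.2952 : 0.7048
Element Gh pattern (n=1): 0.3160 : 0.6840
Convolve the two distributions (both contribute in 2-u steps):
  M: 0.2952×0.3160 = 0.093283
  M+2: 0.2952×0.6840 + 0.7048×0.3160 = 0.424634
  M+4: 0.7048×0.6840 = 0.482083
Scale to base peak (0.482083) = 100: 19.35 : 88.08 : 100.00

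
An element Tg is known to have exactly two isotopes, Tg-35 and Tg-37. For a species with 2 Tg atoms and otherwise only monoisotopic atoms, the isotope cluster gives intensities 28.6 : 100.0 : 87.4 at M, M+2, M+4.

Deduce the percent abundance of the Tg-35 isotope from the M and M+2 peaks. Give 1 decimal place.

Write p for the Tg-35 fraction. I(M+2)/I(M) = [C(2,1)·p^1·(1−p)] / p^2 = 2·(1−p)/p = 100.0/28.6 = 3.4965
(1−p)/p = 3.4965/2 = 1.7483  ⇒  p = 1/(1 + 1.7483) = 0.3639
Tg-35: 36.4%, Tg-37: 63.6%.

36.4%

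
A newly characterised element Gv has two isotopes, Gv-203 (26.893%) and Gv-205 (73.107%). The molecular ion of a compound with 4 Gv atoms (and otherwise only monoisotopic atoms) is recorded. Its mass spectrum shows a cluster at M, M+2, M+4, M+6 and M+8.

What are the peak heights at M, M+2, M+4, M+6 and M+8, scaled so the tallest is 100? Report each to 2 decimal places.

Each Gv atom is independently Gv-203 (p = 0.26893) or Gv-205 (q = 0.73107); the cluster is the binomial expansion (p + q)^4.
P(M) = 0.26893^4 = 0.005231
P(M+2) = 4 × 0.26893^3 × 0.73107^1 = 0.056877
P(M+4) = 6 × 0.26893^2 × 0.73107^2 = 0.231925
P(M+6) = 4 × 0.26893^1 × 0.73107^3 = 0.420316
P(M+8) = 0.73107^4 = 0.285651
The M+6 peak is largest (0.420316); scaling to 100 gives 1.24 : 13.53 : 55.18 : 100.00 : 67.96.

1.24 : 13.53 : 55.18 : 100.00 : 67.96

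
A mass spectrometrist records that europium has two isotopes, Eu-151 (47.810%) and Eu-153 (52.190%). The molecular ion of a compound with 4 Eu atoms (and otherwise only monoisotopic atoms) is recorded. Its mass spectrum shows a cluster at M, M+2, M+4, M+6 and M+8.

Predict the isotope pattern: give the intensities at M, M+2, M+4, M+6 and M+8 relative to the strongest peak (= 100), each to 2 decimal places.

Each Eu atom is independently Eu-151 (p = 0.47810) or Eu-153 (q = 0.52190); the cluster is the binomial expansion (p + q)^4.
P(M) = 0.47810^4 = 0.052249
P(M+2) = 4 × 0.47810^3 × 0.52190^1 = 0.228141
P(M+4) = 6 × 0.47810^2 × 0.52190^2 = 0.373563
P(M+6) = 4 × 0.47810^1 × 0.52190^3 = 0.271857
P(M+8) = 0.52190^4 = 0.074191
The M+4 peak is largest (0.373563); scaling to 100 gives 13.99 : 61.07 : 100.00 : 72.77 : 19.86.

13.99 : 61.07 : 100.00 : 72.77 : 19.86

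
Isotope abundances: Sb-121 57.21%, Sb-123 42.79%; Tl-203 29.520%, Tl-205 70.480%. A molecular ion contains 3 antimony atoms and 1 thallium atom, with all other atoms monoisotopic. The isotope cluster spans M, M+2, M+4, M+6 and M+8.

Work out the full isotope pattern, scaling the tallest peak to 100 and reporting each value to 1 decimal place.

14.2 : 65.8 : 100.0 : 62.9 : 14.2

Antimony pattern (n=3): 0.18724742 : 0.42015297 : 0.3142518 : 0.07834781
Thallium pattern (n=1): 0.2952 : 0.7048
Convolve the two distributions (both contribute in 2-u steps):
  M: 0.18724742×0.2952 = 0.055275
  M+2: 0.18724742×0.7048 + 0.42015297×0.2952 = 0.256001
  M+4: 0.42015297×0.7048 + 0.3142518×0.2952 = 0.388891
  M+6: 0.3142518×0.7048 + 0.07834781×0.2952 = 0.244613
  M+8: 0.07834781×0.7048 = 0.055220
Scale to base peak (0.388891) = 100: 14.2 : 65.8 : 100.0 : 62.9 : 14.2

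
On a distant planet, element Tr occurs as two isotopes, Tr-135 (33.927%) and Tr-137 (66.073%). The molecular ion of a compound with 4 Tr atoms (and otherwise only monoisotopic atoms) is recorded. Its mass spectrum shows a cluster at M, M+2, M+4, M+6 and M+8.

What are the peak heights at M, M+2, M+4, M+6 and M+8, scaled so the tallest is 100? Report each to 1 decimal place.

Each Tr atom is independently Tr-135 (p = 0.33927) or Tr-137 (q = 0.66073); the cluster is the binomial expansion (p + q)^4.
P(M) = 0.33927^4 = 0.013249
P(M+2) = 4 × 0.33927^3 × 0.66073^1 = 0.103210
P(M+4) = 6 × 0.33927^2 × 0.66073^2 = 0.301502
P(M+6) = 4 × 0.33927^1 × 0.66073^3 = 0.391451
P(M+8) = 0.66073^4 = 0.190588
The M+6 peak is largest (0.391451); scaling to 100 gives 3.4 : 26.4 : 77.0 : 100.0 : 48.7.

3.4 : 26.4 : 77.0 : 100.0 : 48.7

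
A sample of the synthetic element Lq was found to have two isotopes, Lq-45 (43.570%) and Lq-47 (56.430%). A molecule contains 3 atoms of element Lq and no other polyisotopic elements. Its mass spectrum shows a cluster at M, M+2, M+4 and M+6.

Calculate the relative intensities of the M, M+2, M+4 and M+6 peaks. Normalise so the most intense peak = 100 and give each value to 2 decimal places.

19.87 : 77.21 : 100.00 : 43.17

Expanding (0.43570 + 0.56430)^3:
P(M) = 0.43570^3 = 0.082711
P(M+2) = 3 × 0.43570^2 × 0.56430^1 = 0.321371
P(M+4) = 3 × 0.43570^1 × 0.56430^2 = 0.416226
P(M+6) = 0.56430^3 = 0.179693
The M+4 peak is largest (0.416226); scaling to 100 gives 19.87 : 77.21 : 100.00 : 43.17.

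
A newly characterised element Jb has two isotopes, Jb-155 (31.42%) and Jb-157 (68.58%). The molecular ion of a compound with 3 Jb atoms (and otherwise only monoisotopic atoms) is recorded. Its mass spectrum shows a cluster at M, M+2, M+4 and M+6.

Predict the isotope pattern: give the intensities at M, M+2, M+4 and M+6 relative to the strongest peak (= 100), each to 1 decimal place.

7.0 : 45.8 : 100.0 : 72.8

Expanding (0.3142 + 0.6858)^3:
P(M) = 0.3142^3 = 0.031018
P(M+2) = 3 × 0.3142^2 × 0.6858^1 = 0.203110
P(M+4) = 3 × 0.3142^1 × 0.6858^2 = 0.443325
P(M+6) = 0.6858^3 = 0.322547
The M+4 peak is largest (0.443325); scaling to 100 gives 7.0 : 45.8 : 100.0 : 72.8.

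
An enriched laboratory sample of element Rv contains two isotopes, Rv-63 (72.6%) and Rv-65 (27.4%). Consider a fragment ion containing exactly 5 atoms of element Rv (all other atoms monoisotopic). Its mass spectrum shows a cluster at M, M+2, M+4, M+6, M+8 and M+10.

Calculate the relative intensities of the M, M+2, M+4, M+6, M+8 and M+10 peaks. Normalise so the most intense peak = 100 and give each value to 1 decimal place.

Each Rv atom is independently Rv-63 (p = 0.726) or Rv-65 (q = 0.274); the cluster is the binomial expansion (p + q)^5.
P(M) = 0.726^5 = 0.201689
P(M+2) = 5 × 0.726^4 × 0.274^1 = 0.380598
P(M+4) = 10 × 0.726^3 × 0.274^2 = 0.287284
P(M+6) = 10 × 0.726^2 × 0.274^3 = 0.108424
P(M+8) = 5 × 0.726^1 × 0.274^4 = 0.020460
P(M+10) = 0.274^5 = 0.001544
The M+2 peak is largest (0.380598); scaling to 100 gives 53.0 : 100.0 : 75.5 : 28.5 : 5.4 : 0.4.

53.0 : 100.0 : 75.5 : 28.5 : 5.4 : 0.4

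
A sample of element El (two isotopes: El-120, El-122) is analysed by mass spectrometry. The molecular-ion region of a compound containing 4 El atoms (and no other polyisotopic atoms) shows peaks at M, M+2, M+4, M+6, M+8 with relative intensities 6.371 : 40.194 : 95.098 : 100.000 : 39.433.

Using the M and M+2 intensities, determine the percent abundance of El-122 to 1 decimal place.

Write p for the El-120 fraction. I(M+2)/I(M) = [C(4,1)·p^3·(1−p)] / p^4 = 4·(1−p)/p = 40.194/6.371 = 6.3089
(1−p)/p = 6.3089/4 = 1.5772  ⇒  p = 1/(1 + 1.5772) = 0.3880
El-120: 38.8%, El-122: 61.2%.

61.2%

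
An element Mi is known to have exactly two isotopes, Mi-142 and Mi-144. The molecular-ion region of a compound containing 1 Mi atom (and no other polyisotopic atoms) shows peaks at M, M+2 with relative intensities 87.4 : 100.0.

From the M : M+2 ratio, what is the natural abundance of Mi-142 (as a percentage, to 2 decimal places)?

46.64%

If p is the fraction of Mi that is Mi-142, then I(M+2)/I(M) = [C(1,1)·p^0·(1−p)] / p^1 = 1·(1−p)/p = 100.0/87.4 = 1.1442
(1−p)/p = 1.1442/1 = 1.1442  ⇒  p = 1/(1 + 1.1442) = 0.4664
Mi-142: 46.64%, Mi-144: 53.36%.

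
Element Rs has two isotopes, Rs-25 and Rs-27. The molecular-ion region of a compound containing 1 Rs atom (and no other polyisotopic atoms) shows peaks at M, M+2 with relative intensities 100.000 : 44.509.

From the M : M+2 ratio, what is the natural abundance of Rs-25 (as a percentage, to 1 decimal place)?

If p is the fraction of Rs that is Rs-25, then I(M+2)/I(M) = [C(1,1)·p^0·(1−p)] / p^1 = 1·(1−p)/p = 44.509/100.000 = 0.4451
(1−p)/p = 0.4451/1 = 0.4451  ⇒  p = 1/(1 + 0.4451) = 0.6920
Rs-25: 69.2%, Rs-27: 30.8%.

69.2%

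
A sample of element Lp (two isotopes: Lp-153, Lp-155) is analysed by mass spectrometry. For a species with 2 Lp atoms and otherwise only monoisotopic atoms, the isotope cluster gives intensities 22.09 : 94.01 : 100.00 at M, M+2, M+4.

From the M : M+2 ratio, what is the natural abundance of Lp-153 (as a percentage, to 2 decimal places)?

Write p for the Lp-153 fraction. I(M+2)/I(M) = [C(2,1)·p^1·(1−p)] / p^2 = 2·(1−p)/p = 94.01/22.09 = 4.2558
(1−p)/p = 4.2558/2 = 2.1279  ⇒  p = 1/(1 + 2.1279) = 0.3197
Lp-153: 31.97%, Lp-155: 68.03%.

31.97%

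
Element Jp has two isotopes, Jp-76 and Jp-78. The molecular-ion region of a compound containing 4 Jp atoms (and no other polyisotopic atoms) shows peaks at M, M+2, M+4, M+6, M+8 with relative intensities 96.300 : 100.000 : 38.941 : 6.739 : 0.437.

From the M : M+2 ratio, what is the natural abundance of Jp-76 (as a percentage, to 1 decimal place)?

79.4%

If p is the fraction of Jp that is Jp-76, then I(M+2)/I(M) = [C(4,1)·p^3·(1−p)] / p^4 = 4·(1−p)/p = 100.000/96.300 = 1.0384
(1−p)/p = 1.0384/4 = 0.2596  ⇒  p = 1/(1 + 0.2596) = 0.7939
Jp-76: 79.4%, Jp-78: 20.6%.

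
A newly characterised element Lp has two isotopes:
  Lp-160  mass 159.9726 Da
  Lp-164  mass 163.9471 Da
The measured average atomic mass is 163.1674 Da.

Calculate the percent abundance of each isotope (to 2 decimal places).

Let x be the fractional abundance of Lp-160; then Lp-164 has abundance 1 − x.
159.9726·x + 163.9471·(1 − x) = 163.1674
(159.9726 − 163.9471)·x = 163.1674 − 163.9471
x = -0.7797 / -3.9745 = 0.19618 → 19.62% Lp-160, 80.38% Lp-164.

Lp-160: 19.62%, Lp-164: 80.38%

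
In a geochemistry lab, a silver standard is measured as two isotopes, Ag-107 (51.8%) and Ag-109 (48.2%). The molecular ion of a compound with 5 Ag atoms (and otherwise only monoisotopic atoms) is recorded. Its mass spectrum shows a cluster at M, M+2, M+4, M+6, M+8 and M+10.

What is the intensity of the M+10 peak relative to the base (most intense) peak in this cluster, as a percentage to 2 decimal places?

(0.518 + 0.482)^5 gives M 0.0373, M+2 0.1735, M+4 0.3229, M+6 0.3005, M+8 0.1398, M+10 0.0260; the largest is M+4.
P(M+4) = C(5,2) × 0.518^3 × 0.482^2 = 10 × 0.13899183 × 0.232324 = 0.322911 (base)
P(M+10) = C(5,5) × 0.518^0 × 0.482^5 = 1 × 1.0000 × 0.02601568 = 0.026016
Relative intensity = 0.026016 / 0.322911 × 100 = 8.06

8.06%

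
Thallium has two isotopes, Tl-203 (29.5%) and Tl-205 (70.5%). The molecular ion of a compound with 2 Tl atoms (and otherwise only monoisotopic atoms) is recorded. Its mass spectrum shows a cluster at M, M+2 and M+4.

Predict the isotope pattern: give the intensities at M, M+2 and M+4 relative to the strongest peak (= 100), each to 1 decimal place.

Each Tl atom is independently Tl-203 (p = 0.295) or Tl-205 (q = 0.705); the cluster is the binomial expansion (p + q)^2.
P(M) = 0.295^2 = 0.087025
P(M+2) = 2 × 0.295^1 × 0.705^1 = 0.415950
P(M+4) = 0.705^2 = 0.497025
The M+4 peak is largest (0.497025); scaling to 100 gives 17.5 : 83.7 : 100.0.

17.5 : 83.7 : 100.0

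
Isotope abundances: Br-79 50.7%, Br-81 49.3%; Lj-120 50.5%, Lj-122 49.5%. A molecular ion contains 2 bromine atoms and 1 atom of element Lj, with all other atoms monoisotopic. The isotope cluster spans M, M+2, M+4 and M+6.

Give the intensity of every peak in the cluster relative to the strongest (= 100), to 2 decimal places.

34.19 : 100.00 : 97.50 : 31.69

Bromine pattern (n=2): 0.257049 : 0.499902 : 0.243049
Element Lj pattern (n=1): 0.5050 : 0.4950
Convolve the two distributions (both contribute in 2-u steps):
  M: 0.257049×0.5050 = 0.129810
  M+2: 0.257049×0.4950 + 0.499902×0.5050 = 0.379690
  M+4: 0.499902×0.4950 + 0.243049×0.5050 = 0.370191
  M+6: 0.243049×0.4950 = 0.120309
Scale to base peak (0.379690) = 100: 34.19 : 100.00 : 97.50 : 31.69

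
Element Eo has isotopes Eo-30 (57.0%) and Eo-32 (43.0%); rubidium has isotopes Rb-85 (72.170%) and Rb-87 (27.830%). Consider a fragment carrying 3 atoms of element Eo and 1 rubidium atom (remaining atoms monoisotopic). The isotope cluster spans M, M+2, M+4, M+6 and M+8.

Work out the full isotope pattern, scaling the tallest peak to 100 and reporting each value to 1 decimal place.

37.8 : 100.0 : 97.4 : 41.1 : 6.3

Element Eo pattern (n=3): 0.185193 : 0.419121 : 0.316179 : 0.079507
Rubidium pattern (n=1): 0.7217 : 0.2783
Convolve the two distributions (both contribute in 2-u steps):
  M: 0.185193×0.7217 = 0.133654
  M+2: 0.185193×0.2783 + 0.419121×0.7217 = 0.354019
  M+4: 0.419121×0.2783 + 0.316179×0.7217 = 0.344828
  M+6: 0.316179×0.2783 + 0.079507×0.7217 = 0.145373
  M+8: 0.079507×0.2783 = 0.022127
Scale to base peak (0.354019) = 100: 37.8 : 100.0 : 97.4 : 41.1 : 6.3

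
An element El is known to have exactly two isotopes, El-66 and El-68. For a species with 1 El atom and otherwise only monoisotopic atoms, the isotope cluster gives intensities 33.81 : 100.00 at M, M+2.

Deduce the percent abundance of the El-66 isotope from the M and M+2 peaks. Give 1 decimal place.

25.3%

Write p for the El-66 fraction. I(M+2)/I(M) = [C(1,1)·p^0·(1−p)] / p^1 = 1·(1−p)/p = 100.00/33.81 = 2.9577
(1−p)/p = 2.9577/1 = 2.9577  ⇒  p = 1/(1 + 2.9577) = 0.2527
El-66: 25.3%, El-68: 74.7%.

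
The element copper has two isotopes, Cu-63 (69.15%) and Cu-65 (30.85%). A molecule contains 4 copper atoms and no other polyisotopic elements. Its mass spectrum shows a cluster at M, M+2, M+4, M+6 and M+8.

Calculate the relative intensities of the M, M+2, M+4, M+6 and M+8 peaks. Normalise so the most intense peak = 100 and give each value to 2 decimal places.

56.04 : 100.00 : 66.92 : 19.90 : 2.22

The 4 Cu atoms are independent, so intensities follow the terms of (0.6915 + 0.3085)^4.
P(M) = 0.6915^4 = 0.228649
P(M+2) = 4 × 0.6915^3 × 0.3085^1 = 0.408030
P(M+4) = 6 × 0.6915^2 × 0.3085^2 = 0.273052
P(M+6) = 4 × 0.6915^1 × 0.3085^3 = 0.081212
P(M+8) = 0.3085^4 = 0.009058
The M+2 peak is largest (0.408030); scaling to 100 gives 56.04 : 100.00 : 66.92 : 19.90 : 2.22.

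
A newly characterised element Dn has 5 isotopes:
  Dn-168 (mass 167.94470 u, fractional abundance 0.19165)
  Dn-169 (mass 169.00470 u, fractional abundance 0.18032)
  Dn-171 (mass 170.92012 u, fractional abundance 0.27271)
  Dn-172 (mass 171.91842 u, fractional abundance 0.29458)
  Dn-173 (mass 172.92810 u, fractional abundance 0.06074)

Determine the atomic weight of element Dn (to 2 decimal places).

Ar = Σ fᵢ·mᵢ = 0.19165 × 167.94470 + 0.18032 × 169.00470 + 0.27271 × 170.92012 + 0.29458 × 171.91842 + 0.06074 × 172.92810
= 32.186602 + 30.474928 + 46.611626 + 50.643728 + 10.503653 = 170.420537 u

170.42 u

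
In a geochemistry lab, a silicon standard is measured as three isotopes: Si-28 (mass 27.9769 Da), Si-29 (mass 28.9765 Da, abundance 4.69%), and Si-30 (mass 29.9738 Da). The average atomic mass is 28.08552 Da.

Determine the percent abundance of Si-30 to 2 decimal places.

The remaining 95.31% is split between Si-28 (fraction x) and Si-30 (fraction 0.9531 − x).
Substituting: 27.9769x + 29.9738(0.9531 − x) = 26.72652215
(27.9769 − 29.9738)x = -1.84150663  ⇒  x = 0.92218, y = 0.03092
Si-28: 92.22%, Si-30: 3.09%.

3.09%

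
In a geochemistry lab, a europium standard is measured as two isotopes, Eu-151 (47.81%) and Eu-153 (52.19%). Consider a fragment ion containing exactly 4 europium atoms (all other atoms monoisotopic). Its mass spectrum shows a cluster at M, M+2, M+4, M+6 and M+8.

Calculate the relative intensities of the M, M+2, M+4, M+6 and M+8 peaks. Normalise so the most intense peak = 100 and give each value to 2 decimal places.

Each Eu atom is independently Eu-151 (p = 0.4781) or Eu-153 (q = 0.5219); the cluster is the binomial expansion (p + q)^4.
P(M) = 0.4781^4 = 0.052249
P(M+2) = 4 × 0.4781^3 × 0.5219^1 = 0.228141
P(M+4) = 6 × 0.4781^2 × 0.5219^2 = 0.373563
P(M+6) = 4 × 0.4781^1 × 0.5219^3 = 0.271857
P(M+8) = 0.5219^4 = 0.074191
The M+4 peak is largest (0.373563); scaling to 100 gives 13.99 : 61.07 : 100.00 : 72.77 : 19.86.

13.99 : 61.07 : 100.00 : 72.77 : 19.86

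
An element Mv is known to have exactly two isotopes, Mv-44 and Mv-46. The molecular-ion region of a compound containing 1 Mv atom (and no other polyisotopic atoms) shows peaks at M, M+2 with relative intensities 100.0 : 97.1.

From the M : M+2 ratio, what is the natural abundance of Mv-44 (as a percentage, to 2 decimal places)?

Let p = fractional abundance of Mv-44. I(M+2)/I(M) = [C(1,1)·p^0·(1−p)] / p^1 = 1·(1−p)/p = 97.1/100.0 = 0.9710
(1−p)/p = 0.9710/1 = 0.9710  ⇒  p = 1/(1 + 0.9710) = 0.5074
Mv-44: 50.74%, Mv-46: 49.26%.

50.74%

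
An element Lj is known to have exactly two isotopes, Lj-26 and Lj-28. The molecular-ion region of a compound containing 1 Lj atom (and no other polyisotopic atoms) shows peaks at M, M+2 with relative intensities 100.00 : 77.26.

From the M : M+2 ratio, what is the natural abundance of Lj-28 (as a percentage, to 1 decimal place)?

43.6%

Write p for the Lj-26 fraction. I(M+2)/I(M) = [C(1,1)·p^0·(1−p)] / p^1 = 1·(1−p)/p = 77.26/100.00 = 0.7726
(1−p)/p = 0.7726/1 = 0.7726  ⇒  p = 1/(1 + 0.7726) = 0.5641
Lj-26: 56.4%, Lj-28: 43.6%.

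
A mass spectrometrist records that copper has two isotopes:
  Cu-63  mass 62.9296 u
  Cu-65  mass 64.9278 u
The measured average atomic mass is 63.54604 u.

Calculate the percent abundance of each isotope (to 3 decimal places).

Writing the weighted mean with unknown fraction x of Cu-63:
62.9296·x + 64.9278·(1 − x) = 63.54604
(62.9296 − 64.9278)·x = 63.54604 − 64.9278
x = -1.38176 / -1.9982 = 0.69150 → 69.150% Cu-63, 30.850% Cu-65.

Cu-63: 69.150%, Cu-65: 30.850%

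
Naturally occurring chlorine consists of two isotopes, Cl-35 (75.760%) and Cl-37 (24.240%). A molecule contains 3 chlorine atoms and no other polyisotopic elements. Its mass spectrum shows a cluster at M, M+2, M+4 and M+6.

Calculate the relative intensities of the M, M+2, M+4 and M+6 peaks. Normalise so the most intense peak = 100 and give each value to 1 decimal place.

Expanding (0.75760 + 0.24240)^3:
P(M) = 0.75760^3 = 0.434830
P(M+2) = 3 × 0.75760^2 × 0.24240^1 = 0.417382
P(M+4) = 3 × 0.75760^1 × 0.24240^2 = 0.133545
P(M+6) = 0.24240^3 = 0.014243
The M peak is largest (0.434830); scaling to 100 gives 100.0 : 96.0 : 30.7 : 3.3.

100.0 : 96.0 : 30.7 : 3.3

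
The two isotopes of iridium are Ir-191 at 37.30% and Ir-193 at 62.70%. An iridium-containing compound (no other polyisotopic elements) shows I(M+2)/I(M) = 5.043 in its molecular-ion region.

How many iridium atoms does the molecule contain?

The M+2/M ratio from n Ir atoms is n · q/p = n · 0.6270/0.3730.
n = 5.043 × 0.3730/0.6270 = 3.00 ≈ 3

3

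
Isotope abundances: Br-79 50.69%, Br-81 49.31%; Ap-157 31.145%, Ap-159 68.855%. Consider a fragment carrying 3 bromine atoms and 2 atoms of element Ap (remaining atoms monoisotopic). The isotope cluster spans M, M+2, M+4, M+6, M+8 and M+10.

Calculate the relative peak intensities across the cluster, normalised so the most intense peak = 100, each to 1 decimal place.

3.6 : 26.5 : 74.4 : 100.0 : 64.7 : 16.2

Bromine pattern (n=3): 0.13024674 : 0.3801026 : 0.36975457 : 0.11989609
Element Ap pattern (n=2): 0.0970011 : 0.4288978 : 0.4741011
Convolve the two distributions (both contribute in 2-u steps):
  M: 0.13024674×0.0970011 = 0.012634
  M+2: 0.13024674×0.4288978 + 0.3801026×0.0970011 = 0.092733
  M+4: 0.13024674×0.4741011 + 0.3801026×0.4288978 + 0.36975457×0.0970011 = 0.260642
  M+6: 0.3801026×0.4741011 + 0.36975457×0.4288978 + 0.11989609×0.0970011 = 0.350424
  M+8: 0.36975457×0.4741011 + 0.11989609×0.4288978 = 0.226724
  M+10: 0.11989609×0.4741011 = 0.056843
Scale to base peak (0.350424) = 100: 3.6 : 26.5 : 74.4 : 100.0 : 64.7 : 16.2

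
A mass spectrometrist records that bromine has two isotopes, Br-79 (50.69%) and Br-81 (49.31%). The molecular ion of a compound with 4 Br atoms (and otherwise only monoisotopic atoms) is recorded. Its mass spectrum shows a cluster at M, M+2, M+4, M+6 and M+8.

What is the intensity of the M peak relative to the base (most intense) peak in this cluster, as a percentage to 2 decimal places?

17.61%

Term probabilities: M 0.0660, M+2 0.2569, M+4 0.3749, M+6 0.2431, M+8 0.0591. Base peak = M+4.
P(M+4) = C(4,2) × 0.5069^2 × 0.4931^2 = 6 × 0.25694761 × 0.24314761 = 0.374857 (base)
P(M) = C(4,0) × 0.5069^4 × 0.4931^0 = 1 × 0.06602207 × 1.0000 = 0.066022
Relative intensity = 0.066022 / 0.374857 × 100 = 17.61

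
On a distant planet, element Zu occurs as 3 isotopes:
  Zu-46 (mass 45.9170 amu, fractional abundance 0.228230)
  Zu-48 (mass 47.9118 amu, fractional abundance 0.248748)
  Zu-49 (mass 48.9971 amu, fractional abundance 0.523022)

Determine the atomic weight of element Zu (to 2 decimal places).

The abundance-weighted mean is 0.228230 × 45.9170 + 0.248748 × 47.9118 + 0.523022 × 48.9971
= 10.47964 + 11.91796 + 25.62656 = 48.02416 amu

48.02 amu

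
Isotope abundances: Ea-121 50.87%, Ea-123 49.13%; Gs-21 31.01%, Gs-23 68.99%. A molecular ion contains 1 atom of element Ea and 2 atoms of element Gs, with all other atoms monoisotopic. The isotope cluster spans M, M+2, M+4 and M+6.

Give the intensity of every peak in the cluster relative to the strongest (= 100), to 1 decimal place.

Element Ea pattern (n=1): 0.5087 : 0.4913
Element Gs pattern (n=2): 0.09616201 : 0.42787598 : 0.47596201
Convolve the two distributions (both contribute in 2-u steps):
  M: 0.5087×0.09616201 = 0.048918
  M+2: 0.5087×0.42787598 + 0.4913×0.09616201 = 0.264905
  M+4: 0.5087×0.47596201 + 0.4913×0.42787598 = 0.452337
  M+6: 0.4913×0.47596201 = 0.233840
Scale to base peak (0.452337) = 100: 10.8 : 58.6 : 100.0 : 51.7

10.8 : 58.6 : 100.0 : 51.7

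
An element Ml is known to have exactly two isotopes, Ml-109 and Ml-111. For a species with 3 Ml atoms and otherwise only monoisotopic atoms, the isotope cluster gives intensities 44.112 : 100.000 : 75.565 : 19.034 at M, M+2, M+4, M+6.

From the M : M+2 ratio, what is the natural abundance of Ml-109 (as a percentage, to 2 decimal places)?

56.96%

Let p = fractional abundance of Ml-109. I(M+2)/I(M) = [C(3,1)·p^2·(1−p)] / p^3 = 3·(1−p)/p = 100.000/44.112 = 2.2670
(1−p)/p = 2.2670/3 = 0.7557  ⇒  p = 1/(1 + 0.7557) = 0.5696
Ml-109: 56.96%, Ml-111: 43.04%.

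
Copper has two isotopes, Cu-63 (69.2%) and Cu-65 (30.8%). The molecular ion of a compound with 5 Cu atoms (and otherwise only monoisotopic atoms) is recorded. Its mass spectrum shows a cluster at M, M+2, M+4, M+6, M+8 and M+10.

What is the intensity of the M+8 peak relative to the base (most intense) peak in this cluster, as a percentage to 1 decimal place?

8.8%

Term probabilities: M 0.1587, M+2 0.3531, M+4 0.3144, M+6 0.1399, M+8 0.0311, M+10 0.0028. Base peak = M+2.
P(M+2) = C(5,1) × 0.692^4 × 0.308^1 = 5 × 0.22931073 × 0.3080 = 0.353139 (base)
P(M+8) = C(5,4) × 0.692^1 × 0.308^4 = 5 × 0.6920 × 0.00899918 = 0.031137
Relative intensity = 0.031137 / 0.353139 × 100 = 8.8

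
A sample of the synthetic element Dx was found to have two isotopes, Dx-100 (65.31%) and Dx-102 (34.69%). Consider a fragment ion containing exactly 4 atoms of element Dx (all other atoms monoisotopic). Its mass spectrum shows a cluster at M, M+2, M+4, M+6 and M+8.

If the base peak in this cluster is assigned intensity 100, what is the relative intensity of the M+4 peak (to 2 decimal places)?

Term probabilities: M 0.1819, M+2 0.3865, M+4 0.3080, M+6 0.1091, M+8 0.0145. Base peak = M+2.
P(M+2) = C(4,1) × 0.6531^3 × 0.3469^1 = 4 × 0.27857302 × 0.3469 = 0.386548 (base)
P(M+4) = C(4,2) × 0.6531^2 × 0.3469^2 = 6 × 0.42653961 × 0.12033961 = 0.307978
Relative intensity = 0.307978 / 0.386548 × 100 = 79.67

79.67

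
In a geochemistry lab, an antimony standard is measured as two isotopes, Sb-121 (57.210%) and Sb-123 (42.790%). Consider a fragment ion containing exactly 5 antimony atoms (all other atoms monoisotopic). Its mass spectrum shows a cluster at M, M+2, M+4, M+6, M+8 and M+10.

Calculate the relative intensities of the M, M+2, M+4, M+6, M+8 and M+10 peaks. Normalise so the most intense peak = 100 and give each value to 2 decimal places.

17.88 : 66.85 : 100.00 : 74.79 : 27.97 : 4.18

Expanding (0.57210 + 0.42790)^5:
P(M) = 0.57210^5 = 0.061286
P(M+2) = 5 × 0.57210^4 × 0.42790^1 = 0.229192
P(M+4) = 10 × 0.57210^3 × 0.42790^2 = 0.342847
P(M+6) = 10 × 0.57210^2 × 0.42790^3 = 0.256431
P(M+8) = 5 × 0.57210^1 × 0.42790^4 = 0.095898
P(M+10) = 0.42790^5 = 0.014345
The M+4 peak is largest (0.342847); scaling to 100 gives 17.88 : 66.85 : 100.00 : 74.79 : 27.97 : 4.18.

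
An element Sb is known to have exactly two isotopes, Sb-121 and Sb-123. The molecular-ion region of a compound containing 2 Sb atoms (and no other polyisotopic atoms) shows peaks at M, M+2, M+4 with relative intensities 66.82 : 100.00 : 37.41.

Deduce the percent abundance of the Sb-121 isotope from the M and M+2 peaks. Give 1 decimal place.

Write p for the Sb-121 fraction. I(M+2)/I(M) = [C(2,1)·p^1·(1−p)] / p^2 = 2·(1−p)/p = 100.00/66.82 = 1.4966
(1−p)/p = 1.4966/2 = 0.7483  ⇒  p = 1/(1 + 0.7483) = 0.5720
Sb-121: 57.2%, Sb-123: 42.8%.

57.2%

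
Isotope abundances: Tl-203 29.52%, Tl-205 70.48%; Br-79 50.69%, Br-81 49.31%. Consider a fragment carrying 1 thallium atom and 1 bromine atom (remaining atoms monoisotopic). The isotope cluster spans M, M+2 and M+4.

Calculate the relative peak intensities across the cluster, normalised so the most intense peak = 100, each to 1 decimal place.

Thallium pattern (n=1): 0.2952 : 0.7048
Bromine pattern (n=1): 0.5069 : 0.4931
Convolve the two distributions (both contribute in 2-u steps):
  M: 0.2952×0.5069 = 0.149637
  M+2: 0.2952×0.4931 + 0.7048×0.5069 = 0.502826
  M+4: 0.7048×0.4931 = 0.347537
Scale to base peak (0.502826) = 100: 29.8 : 100.0 : 69.1

29.8 : 100.0 : 69.1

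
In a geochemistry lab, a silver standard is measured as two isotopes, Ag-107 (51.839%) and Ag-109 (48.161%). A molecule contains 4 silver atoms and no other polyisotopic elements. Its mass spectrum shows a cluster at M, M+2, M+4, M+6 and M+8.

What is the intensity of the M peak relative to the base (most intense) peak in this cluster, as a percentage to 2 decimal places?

Binomial terms of (0.51839 + 0.48161)^4: M 0.0722, M+2 0.2684, M+4 0.3740, M+6 0.2316, M+8 0.0538 → M+4 is the base peak.
P(M+4) = C(4,2) × 0.51839^2 × 0.48161^2 = 6 × 0.26872819 × 0.23194819 = 0.373986 (base)
P(M) = C(4,0) × 0.51839^4 × 0.48161^0 = 1 × 0.07221484 × 1.0000 = 0.072215
Relative intensity = 0.072215 / 0.373986 × 100 = 19.31

19.31%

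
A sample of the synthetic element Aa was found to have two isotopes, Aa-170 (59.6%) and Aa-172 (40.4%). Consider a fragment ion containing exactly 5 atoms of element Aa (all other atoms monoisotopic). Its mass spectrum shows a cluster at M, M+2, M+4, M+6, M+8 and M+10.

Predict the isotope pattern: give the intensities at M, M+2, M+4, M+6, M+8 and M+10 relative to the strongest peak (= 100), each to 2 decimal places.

Expanding (0.596 + 0.404)^5:
P(M) = 0.596^5 = 0.075202
P(M+2) = 5 × 0.596^4 × 0.404^1 = 0.254880
P(M+4) = 10 × 0.596^3 × 0.404^2 = 0.345543
P(M+6) = 10 × 0.596^2 × 0.404^3 = 0.234227
P(M+8) = 5 × 0.596^1 × 0.404^4 = 0.079386
P(M+10) = 0.404^5 = 0.010762
The M+4 peak is largest (0.345543); scaling to 100 gives 21.76 : 73.76 : 100.00 : 67.79 : 22.97 : 3.11.

21.76 : 73.76 : 100.00 : 67.79 : 22.97 : 3.11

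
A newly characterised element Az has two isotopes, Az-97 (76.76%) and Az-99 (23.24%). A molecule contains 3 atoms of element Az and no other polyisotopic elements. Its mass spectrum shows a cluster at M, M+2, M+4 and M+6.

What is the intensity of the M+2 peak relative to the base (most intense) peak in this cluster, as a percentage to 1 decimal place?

90.8%

(0.7676 + 0.2324)^3 gives M 0.4523, M+2 0.4108, M+4 0.1244, M+6 0.0126; the largest is M.
P(M) = C(3,0) × 0.7676^3 × 0.2324^0 = 1 × 0.45227741 × 1.0000 = 0.452277 (base)
P(M+2) = C(3,1) × 0.7676^2 × 0.2324^1 = 3 × 0.58920976 × 0.2324 = 0.410797
Relative intensity = 0.410797 / 0.452277 × 100 = 90.8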